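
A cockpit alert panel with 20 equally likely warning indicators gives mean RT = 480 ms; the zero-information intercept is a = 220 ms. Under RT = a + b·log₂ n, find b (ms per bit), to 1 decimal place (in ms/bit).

60.2 ms/bit

log₂(20) = 4.3219 bits.
b = (RT − a)/log₂ n = (480 − 220) / 4.3219 = 60.158 ms/bit.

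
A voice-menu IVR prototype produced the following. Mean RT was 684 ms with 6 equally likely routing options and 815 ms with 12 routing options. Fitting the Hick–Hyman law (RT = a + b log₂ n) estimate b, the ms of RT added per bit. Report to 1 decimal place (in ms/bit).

The slope on a log₂ axis is (815 − 684) / (3.5850 − 2.5850) = 131.000 ms/bit.

131.0 ms/bit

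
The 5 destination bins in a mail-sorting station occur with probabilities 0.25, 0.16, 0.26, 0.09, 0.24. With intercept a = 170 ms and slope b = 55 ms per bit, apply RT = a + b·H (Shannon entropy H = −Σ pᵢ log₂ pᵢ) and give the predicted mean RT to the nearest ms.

293 ms

H = 0.25·log₂(1/0.25) + 0.16·log₂(1/0.16) + 0.26·log₂(1/0.26) + 0.09·log₂(1/0.09) + 0.24·log₂(1/0.24) = 2.2351 bits.
RT = 170 + 55 × 2.2351 = 292.93 ms.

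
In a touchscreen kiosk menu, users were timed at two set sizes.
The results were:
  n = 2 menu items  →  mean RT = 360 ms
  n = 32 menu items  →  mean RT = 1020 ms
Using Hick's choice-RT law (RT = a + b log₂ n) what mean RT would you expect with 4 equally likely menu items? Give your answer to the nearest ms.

525 ms

With log₂ n on the abscissa the relation is linear; from the two conditions:
  b = (1020 − 360) / (log₂ 32 − log₂ 2) = 660 / (5 − 1) = 165 ms/bit
  a = 360 − 165 × 1 = 195 ms
Then RT(4) = 195 + 165 × log₂ 4 = 195 + 165 × 2 ≈ 525.000 ms.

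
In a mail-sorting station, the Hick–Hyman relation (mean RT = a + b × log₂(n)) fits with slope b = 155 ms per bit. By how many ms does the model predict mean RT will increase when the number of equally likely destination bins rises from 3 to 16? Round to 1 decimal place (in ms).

374.3 ms

Only the slope matters, since a is common to both: ΔRT = b·log₂(n₂/n₁).
log₂(16) − log₂(3) = 4 − 1.5850 = 2.4150.
ΔRT = 155 × 2.4150 = 374.331 ms.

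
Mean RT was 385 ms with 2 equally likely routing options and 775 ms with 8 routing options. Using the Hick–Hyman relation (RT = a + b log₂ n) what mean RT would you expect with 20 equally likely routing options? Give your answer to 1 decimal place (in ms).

1032.8 ms

Solve the two-equation system in a and b:
  b = (775 − 385) / (log₂ 8 − log₂ 2) = 390 / (3 − 1) = 195.000 ms/bit
  a = 385 − 195.000 × 1 = 190.000 ms
Then RT(20) = 190.000 + 195.000 × log₂ 20 = 190.000 + 195.000 × 4.3219 ≈ 1032.776 ms.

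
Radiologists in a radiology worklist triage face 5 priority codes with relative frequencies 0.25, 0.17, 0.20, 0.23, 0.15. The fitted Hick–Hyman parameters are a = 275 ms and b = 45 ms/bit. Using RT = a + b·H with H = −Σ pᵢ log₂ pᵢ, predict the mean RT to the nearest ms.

378 ms

Entropy contributions −pᵢ log₂ pᵢ: 0.5000, 0.4346, 0.4644, 0.4877, 0.4105; sum H = 2.2972 bits.
RT = a + bH = 275 + 45·2.2972 = 378.37 ms.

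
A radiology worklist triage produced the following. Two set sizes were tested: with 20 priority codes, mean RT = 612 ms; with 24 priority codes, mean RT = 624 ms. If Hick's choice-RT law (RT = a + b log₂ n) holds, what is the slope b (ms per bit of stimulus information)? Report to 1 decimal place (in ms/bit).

b = (RT₂ − RT₁)/(log₂ n₂ − log₂ n₁) = (624 − 612)/(4.5850 − 4.3219) = 45.621 ms/bit.

45.6 ms/bit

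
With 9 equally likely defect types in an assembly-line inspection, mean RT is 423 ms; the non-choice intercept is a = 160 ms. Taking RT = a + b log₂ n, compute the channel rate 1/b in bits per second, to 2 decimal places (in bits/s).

Choice component = 423 − 160 = 263 ms over log₂(9) = 3.1699 bits.
b = 263 / 3.1699 = 82.967 ms/bit, so 1/b = 12.053 bits/s.

12.05 bits/s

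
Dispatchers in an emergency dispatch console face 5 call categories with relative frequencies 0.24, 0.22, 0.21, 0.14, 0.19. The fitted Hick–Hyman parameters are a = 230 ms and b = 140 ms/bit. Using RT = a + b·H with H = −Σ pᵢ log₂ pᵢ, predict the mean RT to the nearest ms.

Entropy contributions −pᵢ log₂ pᵢ: 0.4941, 0.4806, 0.4728, 0.3971, 0.4552; sum H = 2.2999 bits.
RT = a + bH = 230 + 140·2.2999 = 551.98 ms.

552 ms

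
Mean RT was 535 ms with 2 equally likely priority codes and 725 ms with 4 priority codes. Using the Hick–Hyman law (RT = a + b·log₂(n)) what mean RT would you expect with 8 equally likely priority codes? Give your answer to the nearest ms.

RT is linear in log₂ n, so two points fix the line:
  b = (725 − 535) / (log₂ 4 − log₂ 2) = 190 / (2 − 1) = 190 ms/bit
  a = 535 − 190 × 1 = 345 ms
Then RT(8) = 345 + 190 × log₂ 8 = 345 + 190 × 3 ≈ 915.000 ms.

915 ms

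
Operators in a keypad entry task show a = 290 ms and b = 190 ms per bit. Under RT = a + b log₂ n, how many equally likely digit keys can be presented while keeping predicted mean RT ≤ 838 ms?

Information budget: (838 − 290)/190 = 2.8842 bits, so n ≤ 2^2.8842 = 7.383 → at most 7.

7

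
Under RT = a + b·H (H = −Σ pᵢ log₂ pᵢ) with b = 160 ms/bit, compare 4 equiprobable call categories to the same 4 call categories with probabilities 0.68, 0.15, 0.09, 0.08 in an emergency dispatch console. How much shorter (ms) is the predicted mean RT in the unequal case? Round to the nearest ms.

The RT saving is b·ΔH. Equiprobable H₀ = log₂(4) = 2.0000 bits; with the given probabilities H = 1.3931 bits.
b·(H₀ − H) = 160 × (2.0000 − 1.3931) = 97.11 ms.

97 ms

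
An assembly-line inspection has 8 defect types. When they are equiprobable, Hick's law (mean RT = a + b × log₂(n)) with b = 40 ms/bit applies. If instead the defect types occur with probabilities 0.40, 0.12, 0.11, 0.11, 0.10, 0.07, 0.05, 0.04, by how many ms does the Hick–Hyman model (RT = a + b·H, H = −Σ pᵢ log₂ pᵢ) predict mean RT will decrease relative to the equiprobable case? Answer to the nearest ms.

Equiprobable entropy H₀ = log₂ 8 = 3.0000 bits.
Skewed entropy H = −Σ pᵢ log₂ pᵢ = 2.5990 bits.
ΔRT = b·(H₀ − H) = 40 × 0.4010 = 16.04 ms.

16 ms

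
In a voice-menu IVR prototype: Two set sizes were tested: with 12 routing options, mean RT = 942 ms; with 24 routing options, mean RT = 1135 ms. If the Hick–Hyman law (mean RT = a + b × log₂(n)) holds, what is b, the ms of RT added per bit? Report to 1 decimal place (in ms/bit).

193.0 ms/bit

b = (RT₂ − RT₁)/(log₂ n₂ − log₂ n₁) = (1135 − 942)/(4.5850 − 3.5850) = 193.000 ms/bit.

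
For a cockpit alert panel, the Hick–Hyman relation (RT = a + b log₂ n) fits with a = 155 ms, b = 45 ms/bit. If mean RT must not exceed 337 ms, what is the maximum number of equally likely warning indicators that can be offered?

Set 155 + 45·log₂ n ≤ 337 → log₂ n ≤ (337 − 155)/45 = 4.0444.
So n ≤ 2^4.0444 = 16.501; the largest integer n is 16.

16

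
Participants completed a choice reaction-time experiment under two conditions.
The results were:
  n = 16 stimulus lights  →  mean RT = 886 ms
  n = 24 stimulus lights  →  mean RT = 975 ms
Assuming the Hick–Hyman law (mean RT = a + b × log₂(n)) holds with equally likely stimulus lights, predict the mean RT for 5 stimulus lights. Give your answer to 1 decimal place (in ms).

With log₂ n on the abscissa the relation is linear; from the two conditions:
  b = (975 − 886) / (log₂ 24 − log₂ 16) = 89 / (4.5850 − 4) = 152.147 ms/bit
  a = 886 − 152.147 × 4 = 277.414 ms
Then RT(5) = 277.414 + 152.147 × log₂ 5 = 277.414 + 152.147 × 2.3219 ≈ 630.687 ms.

630.7 ms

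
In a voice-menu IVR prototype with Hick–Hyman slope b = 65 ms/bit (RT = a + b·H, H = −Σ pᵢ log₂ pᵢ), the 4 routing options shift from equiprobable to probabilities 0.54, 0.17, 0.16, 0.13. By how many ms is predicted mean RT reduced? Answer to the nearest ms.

Equiprobable entropy H₀ = log₂ 4 = 2.0000 bits.
Skewed entropy H = −Σ pᵢ log₂ pᵢ = 1.7203 bits.
ΔRT = b·(H₀ − H) = 65 × 0.2797 = 18.18 ms.

18 ms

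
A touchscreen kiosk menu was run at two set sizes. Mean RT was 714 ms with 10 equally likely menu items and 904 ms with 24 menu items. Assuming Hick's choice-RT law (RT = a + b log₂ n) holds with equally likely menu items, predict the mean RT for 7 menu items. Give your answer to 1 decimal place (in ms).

636.6 ms

Fit slope and intercept:
  b = (904 − 714) / (log₂ 24 − log₂ 10) = 190 / (4.5850 − 3.3219) = 150.431 ms/bit
  a = 714 − 150.431 × 3.3219 = 214.278 ms
Then RT(7) = 214.278 + 150.431 × log₂ 7 = 214.278 + 150.431 × 2.8074 ≈ 636.592 ms.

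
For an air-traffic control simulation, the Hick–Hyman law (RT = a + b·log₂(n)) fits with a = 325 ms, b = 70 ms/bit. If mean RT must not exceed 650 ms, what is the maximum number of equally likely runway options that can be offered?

24

Set 325 + 70·log₂ n ≤ 650 → log₂ n ≤ (650 − 325)/70 = 4.6429.
So n ≤ 2^4.6429 = 24.983; the largest integer n is 24.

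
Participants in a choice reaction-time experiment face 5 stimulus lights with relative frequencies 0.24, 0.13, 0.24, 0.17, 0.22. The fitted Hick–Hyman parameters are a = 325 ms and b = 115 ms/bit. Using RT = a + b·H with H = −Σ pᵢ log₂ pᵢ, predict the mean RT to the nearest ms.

588 ms

Entropy contributions −pᵢ log₂ pᵢ: 0.4941, 0.3826, 0.4941, 0.4346, 0.4806; sum H = 2.2861 bits.
RT = a + bH = 325 + 115·2.2861 = 587.90 ms.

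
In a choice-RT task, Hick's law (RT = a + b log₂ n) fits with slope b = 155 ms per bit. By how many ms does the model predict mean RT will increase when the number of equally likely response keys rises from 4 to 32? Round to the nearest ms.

465 ms

Only the slope matters, since a is common to both: ΔRT = b·log₂(n₂/n₁).
log₂(32) − log₂(4) = log₂(32/4) = log₂(8) = 3.
ΔRT = 155 × 3.0000 = 465.000 ms.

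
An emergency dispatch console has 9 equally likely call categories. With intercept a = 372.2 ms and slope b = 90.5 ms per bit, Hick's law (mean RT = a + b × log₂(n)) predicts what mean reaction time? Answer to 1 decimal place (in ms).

659.1 ms

log₂(9) = 3.1699 bits, so RT = 372.2 + 90.5 × 3.1699 ≈ 659.078 ms.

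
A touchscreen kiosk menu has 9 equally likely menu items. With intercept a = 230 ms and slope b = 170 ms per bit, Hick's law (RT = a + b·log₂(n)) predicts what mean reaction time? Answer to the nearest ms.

log₂(9) = 3.1699 bits, so RT = 230 + 170 × 3.1699 ≈ 768.887 ms.

769 ms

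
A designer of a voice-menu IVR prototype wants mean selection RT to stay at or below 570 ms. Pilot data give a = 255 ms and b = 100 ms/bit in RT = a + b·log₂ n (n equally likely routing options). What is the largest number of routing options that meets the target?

Information budget: (570 − 255)/100 = 3.1500 bits, so n ≤ 2^3.1500 = 8.877 → at most 8.

8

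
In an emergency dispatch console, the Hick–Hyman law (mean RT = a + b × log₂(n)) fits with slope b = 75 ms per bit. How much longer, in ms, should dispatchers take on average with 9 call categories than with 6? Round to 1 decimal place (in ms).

43.9 ms

The intercept a cancels: ΔRT = b·(log₂ n₂ − log₂ n₁) = b·log₂(n₂/n₁).
log₂(9) − log₂(6) = 3.1699 − 2.5850 = 0.5850.
ΔRT = 75 × 0.5850 = 43.872 ms.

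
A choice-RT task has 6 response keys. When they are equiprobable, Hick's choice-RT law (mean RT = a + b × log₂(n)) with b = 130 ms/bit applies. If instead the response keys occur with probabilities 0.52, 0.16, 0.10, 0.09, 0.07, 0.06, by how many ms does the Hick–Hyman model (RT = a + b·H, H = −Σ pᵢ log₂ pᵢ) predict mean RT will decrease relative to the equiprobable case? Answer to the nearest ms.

Equiprobable entropy H₀ = log₂ 6 = 2.5850 bits.
Skewed entropy H = −Σ pᵢ log₂ pᵢ = 2.0705 bits.
ΔRT = b·(H₀ − H) = 130 × 0.5144 = 66.88 ms.

67 ms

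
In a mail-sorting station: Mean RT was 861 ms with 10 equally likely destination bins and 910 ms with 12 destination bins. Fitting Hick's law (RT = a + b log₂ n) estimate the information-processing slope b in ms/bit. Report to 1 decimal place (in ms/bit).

Slope: b = (910 − 861) / (log₂ 12 − log₂ 10) = 49/0.2630 = 186.287 ms/bit.

186.3 ms/bit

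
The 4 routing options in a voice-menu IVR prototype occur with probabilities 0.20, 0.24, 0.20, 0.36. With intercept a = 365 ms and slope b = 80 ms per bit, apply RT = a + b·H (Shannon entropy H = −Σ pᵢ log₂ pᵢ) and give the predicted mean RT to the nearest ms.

Entropy contributions −pᵢ log₂ pᵢ: 0.4644, 0.4941, 0.4644, 0.5306; sum H = 1.9535 bits.
RT = a + bH = 365 + 80·1.9535 = 521.28 ms.

521 ms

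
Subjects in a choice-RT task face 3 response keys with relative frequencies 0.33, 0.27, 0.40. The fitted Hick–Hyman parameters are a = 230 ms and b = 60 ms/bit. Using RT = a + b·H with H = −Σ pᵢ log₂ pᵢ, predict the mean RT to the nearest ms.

H = 0.33·log₂(1/0.33) + 0.27·log₂(1/0.27) + 0.40·log₂(1/0.40) = 1.5666 bits.
RT = 230 + 60 × 1.5666 = 324.00 ms.

324 ms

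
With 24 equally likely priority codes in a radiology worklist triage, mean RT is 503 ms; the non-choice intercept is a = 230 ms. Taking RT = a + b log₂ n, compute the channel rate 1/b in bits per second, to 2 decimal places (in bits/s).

b = (503 − 230)/log₂ 24 = 273/4.5850 = 59.542 ms per bit = 0.05954 s/bit; the reciprocal is 16.795 bits/s.

16.79 bits/s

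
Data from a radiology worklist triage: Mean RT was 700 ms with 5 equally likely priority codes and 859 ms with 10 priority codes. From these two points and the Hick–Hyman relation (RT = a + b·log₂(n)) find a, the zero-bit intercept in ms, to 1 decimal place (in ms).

330.8 ms

b = (RT₂ − RT₁)/(log₂ n₂ − log₂ n₁) = (859 − 700)/(3.3219 − 2.3219) = 159.000 ms/bit.
a = RT₁ − b·log₂ n₁ = 700 − 159.000 × 2.3219 = 330.813 ms.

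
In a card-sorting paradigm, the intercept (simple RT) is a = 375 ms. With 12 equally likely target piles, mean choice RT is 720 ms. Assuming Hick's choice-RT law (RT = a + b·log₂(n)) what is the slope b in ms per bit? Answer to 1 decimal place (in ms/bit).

log₂(12) = 3.5850 bits.
b = (RT − a)/log₂ n = (720 − 375) / 3.5850 = 96.235 ms/bit.

96.2 ms/bit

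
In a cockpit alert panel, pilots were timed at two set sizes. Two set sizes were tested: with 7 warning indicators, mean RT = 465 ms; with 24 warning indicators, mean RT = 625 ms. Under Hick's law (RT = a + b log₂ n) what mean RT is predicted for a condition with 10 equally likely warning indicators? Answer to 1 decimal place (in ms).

511.3 ms

With log₂ n on the abscissa the relation is linear; from the two conditions:
  b = (625 − 465) / (log₂ 24 − log₂ 7) = 160 / (4.5850 − 2.8074) = 90.009 ms/bit
  a = 465 − 90.009 × 2.8074 = 212.314 ms
Then RT(10) = 212.314 + 90.009 × log₂ 10 = 212.314 + 90.009 × 3.3219 ≈ 511.316 ms.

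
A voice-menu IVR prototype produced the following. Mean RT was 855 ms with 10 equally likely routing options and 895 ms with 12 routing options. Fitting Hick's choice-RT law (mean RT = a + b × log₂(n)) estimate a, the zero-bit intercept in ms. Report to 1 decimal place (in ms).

b = (RT₂ − RT₁)/(log₂ n₂ − log₂ n₁) = (895 − 855)/(3.5850 − 3.3219) = 152.071 ms/bit.
a = RT₁ − b·log₂ n₁ = 855 − 152.071 × 3.3219 = 349.830 ms.

349.8 ms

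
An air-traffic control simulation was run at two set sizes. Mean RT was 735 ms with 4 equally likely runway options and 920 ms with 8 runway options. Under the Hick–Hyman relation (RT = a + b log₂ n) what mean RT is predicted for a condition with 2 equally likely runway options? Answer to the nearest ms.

550 ms

With log₂ n on the abscissa the relation is linear; from the two conditions:
  b = (920 − 735) / (log₂ 8 − log₂ 4) = 185 / (3 − 2) = 185 ms/bit
  a = 735 − 185 × 2 = 365 ms
Then RT(2) = 365 + 185 × log₂ 2 = 365 + 185 × 1 ≈ 550.000 ms.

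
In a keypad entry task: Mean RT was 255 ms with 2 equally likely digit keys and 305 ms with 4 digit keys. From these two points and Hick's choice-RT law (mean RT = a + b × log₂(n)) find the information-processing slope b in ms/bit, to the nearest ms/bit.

The slope on a log₂ axis is (305 − 255) / (2 − 1) = 50 ms/bit.

50 ms/bit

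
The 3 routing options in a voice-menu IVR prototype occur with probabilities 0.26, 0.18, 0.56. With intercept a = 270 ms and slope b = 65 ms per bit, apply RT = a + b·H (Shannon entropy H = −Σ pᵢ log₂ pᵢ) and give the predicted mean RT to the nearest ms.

Entropy contributions −pᵢ log₂ pᵢ: 0.5053, 0.4453, 0.4684; sum H = 1.4190 bits.
RT = a + bH = 270 + 65·1.4190 = 362.24 ms.

362 ms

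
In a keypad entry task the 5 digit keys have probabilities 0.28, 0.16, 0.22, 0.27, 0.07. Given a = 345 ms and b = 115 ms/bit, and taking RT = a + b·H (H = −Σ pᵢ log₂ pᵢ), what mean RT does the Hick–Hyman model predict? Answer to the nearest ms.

598 ms

H = 0.28·log₂(1/0.28) + 0.16·log₂(1/0.16) + 0.22·log₂(1/0.22) + 0.27·log₂(1/0.27) + 0.07·log₂(1/0.07) = 2.1964 bits.
RT = 345 + 115 × 2.1964 = 597.58 ms.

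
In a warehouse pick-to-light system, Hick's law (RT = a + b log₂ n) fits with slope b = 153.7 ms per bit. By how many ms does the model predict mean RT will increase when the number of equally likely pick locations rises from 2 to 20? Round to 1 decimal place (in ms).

510.6 ms

The intercept a cancels: ΔRT = b·(log₂ n₂ − log₂ n₁) = b·log₂(n₂/n₁).
log₂(20) − log₂(2) = 4.3219 − 1 = 3.3219.
ΔRT = 153.7 × 3.3219 = 510.580 ms.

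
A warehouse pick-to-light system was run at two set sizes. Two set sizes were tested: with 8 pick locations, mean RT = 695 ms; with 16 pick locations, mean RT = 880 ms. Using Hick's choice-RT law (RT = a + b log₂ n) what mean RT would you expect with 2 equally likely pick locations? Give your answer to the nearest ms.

RT is linear in log₂ n, so two points fix the line:
  b = (880 − 695) / (log₂ 16 − log₂ 8) = 185 / (4 − 3) = 185 ms/bit
  a = 695 − 185 × 3 = 140 ms
Then RT(2) = 140 + 185 × log₂ 2 = 140 + 185 × 1 ≈ 325.000 ms.

325 ms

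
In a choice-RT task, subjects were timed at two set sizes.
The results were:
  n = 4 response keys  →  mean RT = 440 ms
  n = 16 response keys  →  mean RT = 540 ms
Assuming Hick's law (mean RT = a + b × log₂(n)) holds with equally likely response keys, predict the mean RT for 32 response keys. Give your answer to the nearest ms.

With log₂ n on the abscissa the relation is linear; from the two conditions:
  b = (540 − 440) / (log₂ 16 − log₂ 4) = 100 / (4 − 2) = 50 ms/bit
  a = 440 − 50 × 2 = 340 ms
Then RT(32) = 340 + 50 × log₂ 32 = 340 + 50 × 5 ≈ 590.000 ms.

590 ms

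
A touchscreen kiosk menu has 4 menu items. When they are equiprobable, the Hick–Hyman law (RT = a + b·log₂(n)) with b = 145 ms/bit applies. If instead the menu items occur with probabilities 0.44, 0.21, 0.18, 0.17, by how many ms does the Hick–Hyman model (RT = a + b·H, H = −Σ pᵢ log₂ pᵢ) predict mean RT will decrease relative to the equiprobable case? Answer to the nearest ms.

The RT saving is b·ΔH. Equiprobable H₀ = log₂(4) = 2.0000 bits; with the given probabilities H = 1.8739 bits.
b·(H₀ − H) = 145 × (2.0000 − 1.8739) = 18.29 ms.

18 ms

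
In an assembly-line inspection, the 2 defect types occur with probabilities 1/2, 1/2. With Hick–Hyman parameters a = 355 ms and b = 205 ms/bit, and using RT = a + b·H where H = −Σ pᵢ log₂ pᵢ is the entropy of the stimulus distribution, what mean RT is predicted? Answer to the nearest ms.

Each term −pᵢ log₂ pᵢ: 0.5·1 + 0.5·1; summed, H = 1.000 bits.
Mean RT = a + bH = 355 + 205·1.000 = 560.00 ms.

560 ms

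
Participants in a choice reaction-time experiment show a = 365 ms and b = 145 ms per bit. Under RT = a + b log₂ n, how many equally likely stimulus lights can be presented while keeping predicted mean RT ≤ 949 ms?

Set 365 + 145·log₂ n ≤ 949 → log₂ n ≤ (949 − 365)/145 = 4.0276.
So n ≤ 2^4.0276 = 16.309; the largest integer n is 16.

16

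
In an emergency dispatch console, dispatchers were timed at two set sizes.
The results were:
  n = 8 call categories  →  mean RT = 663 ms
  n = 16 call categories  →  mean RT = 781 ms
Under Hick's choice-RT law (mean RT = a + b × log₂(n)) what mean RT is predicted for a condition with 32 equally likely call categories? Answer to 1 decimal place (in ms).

RT is linear in log₂ n, so two points fix the line:
  b = (781 − 663) / (log₂ 16 − log₂ 8) = 118 / (4 − 3) = 118.000 ms/bit
  a = 663 − 118.000 × 3 = 309.000 ms
Then RT(32) = 309.000 + 118.000 × log₂ 32 = 309.000 + 118.000 × 5 ≈ 899.000 ms.

899.0 ms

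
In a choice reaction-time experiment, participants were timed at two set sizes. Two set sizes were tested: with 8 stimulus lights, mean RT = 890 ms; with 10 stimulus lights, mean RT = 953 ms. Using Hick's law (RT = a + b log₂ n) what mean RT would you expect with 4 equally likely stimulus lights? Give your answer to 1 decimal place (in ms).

694.3 ms

Fit slope and intercept:
  b = (953 − 890) / (log₂ 10 − log₂ 8) = 63 / (3.3219 − 3) = 195.696 ms/bit
  a = 890 − 195.696 × 3 = 302.912 ms
Then RT(4) = 302.912 + 195.696 × log₂ 4 = 302.912 + 195.696 × 2 ≈ 694.304 ms.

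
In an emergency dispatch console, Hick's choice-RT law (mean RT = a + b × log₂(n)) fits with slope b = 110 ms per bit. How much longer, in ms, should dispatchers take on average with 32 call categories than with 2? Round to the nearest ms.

Only the slope matters, since a is common to both: ΔRT = b·log₂(n₂/n₁).
log₂(32) − log₂(2) = log₂(32/2) = log₂(16) = 4.
ΔRT = 110 × 4.0000 = 440.000 ms.

440 ms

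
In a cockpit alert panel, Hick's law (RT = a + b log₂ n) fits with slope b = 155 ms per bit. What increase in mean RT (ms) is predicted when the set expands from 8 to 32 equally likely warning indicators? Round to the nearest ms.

Only the slope matters, since a is common to both: ΔRT = b·log₂(n₂/n₁).
log₂(32) − log₂(8) = log₂(32/8) = log₂(4) = 2.
ΔRT = 155 × 2.0000 = 310.000 ms.

310 ms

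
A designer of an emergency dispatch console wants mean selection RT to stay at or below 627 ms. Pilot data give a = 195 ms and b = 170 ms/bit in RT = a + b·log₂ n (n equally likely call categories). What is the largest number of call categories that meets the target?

Information budget: (627 − 195)/170 = 2.5412 bits, so n ≤ 2^2.5412 = 5.821 → at most 5.

5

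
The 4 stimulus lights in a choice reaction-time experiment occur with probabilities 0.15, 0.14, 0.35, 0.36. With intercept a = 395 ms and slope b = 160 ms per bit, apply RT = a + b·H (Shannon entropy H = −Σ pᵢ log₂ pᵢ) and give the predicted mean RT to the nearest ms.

H = 0.15·log₂(1/0.15) + 0.14·log₂(1/0.14) + 0.35·log₂(1/0.35) + 0.36·log₂(1/0.36) = 1.8684 bits.
RT = 395 + 160 × 1.8684 = 693.94 ms.

694 ms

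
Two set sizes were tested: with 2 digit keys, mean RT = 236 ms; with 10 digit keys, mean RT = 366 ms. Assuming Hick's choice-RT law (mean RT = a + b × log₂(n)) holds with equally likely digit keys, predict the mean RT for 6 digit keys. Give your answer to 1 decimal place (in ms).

With log₂ n on the abscissa the relation is linear; from the two conditions:
  b = (366 − 236) / (log₂ 10 − log₂ 2) = 130 / (3.3219 − 1) = 55.988 ms/bit
  a = 236 − 55.988 × 1 = 180.012 ms
Then RT(6) = 180.012 + 55.988 × log₂ 6 = 180.012 + 55.988 × 2.5850 ≈ 324.739 ms.

324.7 ms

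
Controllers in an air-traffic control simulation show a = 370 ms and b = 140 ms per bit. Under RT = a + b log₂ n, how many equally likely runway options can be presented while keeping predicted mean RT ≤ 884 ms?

140·log₂ n ≤ 884 − 370 = 514, giving log₂ n ≤ 3.6714 and n ≤ 12.741. The largest whole number is 12.

12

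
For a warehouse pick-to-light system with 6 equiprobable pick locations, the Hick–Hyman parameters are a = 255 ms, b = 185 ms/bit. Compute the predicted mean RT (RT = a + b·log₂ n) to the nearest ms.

log₂(6) = 2.5850 bits, so RT = 255 + 185 × 2.5850 ≈ 733.218 ms.

733 ms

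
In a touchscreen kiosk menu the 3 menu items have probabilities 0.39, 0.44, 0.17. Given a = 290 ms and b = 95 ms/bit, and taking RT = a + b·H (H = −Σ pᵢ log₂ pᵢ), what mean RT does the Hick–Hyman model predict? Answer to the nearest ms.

H = 0.39·log₂(1/0.39) + 0.44·log₂(1/0.44) + 0.17·log₂(1/0.17) = 1.4855 bits.
RT = 290 + 95 × 1.4855 = 431.13 ms.

431 ms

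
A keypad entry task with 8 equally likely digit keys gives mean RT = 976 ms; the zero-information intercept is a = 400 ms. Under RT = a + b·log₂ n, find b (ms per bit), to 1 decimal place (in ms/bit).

192.0 ms/bit

b = (976 − 400) / log₂(8) = 576 / 3 = 192.000 ms/bit.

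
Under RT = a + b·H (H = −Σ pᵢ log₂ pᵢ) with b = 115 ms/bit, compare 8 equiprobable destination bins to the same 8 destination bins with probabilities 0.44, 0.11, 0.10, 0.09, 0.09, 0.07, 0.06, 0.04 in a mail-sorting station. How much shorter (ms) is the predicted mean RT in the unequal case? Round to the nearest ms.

54 ms

Equiprobable entropy H₀ = log₂ 8 = 3.0000 bits.
Skewed entropy H = −Σ pᵢ log₂ pᵢ = 2.5268 bits.
ΔRT = b·(H₀ − H) = 115 × 0.4732 = 54.42 ms.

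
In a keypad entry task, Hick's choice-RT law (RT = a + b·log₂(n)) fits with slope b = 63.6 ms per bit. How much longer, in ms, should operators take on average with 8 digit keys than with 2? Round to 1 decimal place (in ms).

127.2 ms

The intercept a cancels: ΔRT = b·(log₂ n₂ − log₂ n₁) = b·log₂(n₂/n₁).
log₂(8) − log₂(2) = log₂(8/2) = log₂(4) = 2.
ΔRT = 63.6 × 2.0000 = 127.200 ms.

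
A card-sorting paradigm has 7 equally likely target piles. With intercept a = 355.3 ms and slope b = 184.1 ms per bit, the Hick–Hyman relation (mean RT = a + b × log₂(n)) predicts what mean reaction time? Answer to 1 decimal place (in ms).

872.1 ms

log₂(7) = 2.8074 bits, so RT = 355.3 + 184.1 × 2.8074 ≈ 872.134 ms.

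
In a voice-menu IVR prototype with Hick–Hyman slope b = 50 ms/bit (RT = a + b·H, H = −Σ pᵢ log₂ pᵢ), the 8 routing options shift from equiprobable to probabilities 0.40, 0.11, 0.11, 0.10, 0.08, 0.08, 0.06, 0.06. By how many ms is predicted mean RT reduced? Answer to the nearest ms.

The RT saving is b·ΔH. Equiprobable H₀ = log₂(8) = 3.0000 bits; with the given probabilities H = 2.6316 bits.
b·(H₀ − H) = 50 × (3.0000 − 2.6316) = 18.42 ms.

18 ms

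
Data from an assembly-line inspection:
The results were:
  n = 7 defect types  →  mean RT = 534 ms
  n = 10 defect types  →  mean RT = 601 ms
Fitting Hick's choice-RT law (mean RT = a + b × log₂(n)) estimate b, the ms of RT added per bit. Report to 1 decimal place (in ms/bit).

130.2 ms/bit

b = (RT₂ − RT₁)/(log₂ n₂ − log₂ n₁) = (601 − 534)/(3.3219 − 2.8074) = 130.205 ms/bit.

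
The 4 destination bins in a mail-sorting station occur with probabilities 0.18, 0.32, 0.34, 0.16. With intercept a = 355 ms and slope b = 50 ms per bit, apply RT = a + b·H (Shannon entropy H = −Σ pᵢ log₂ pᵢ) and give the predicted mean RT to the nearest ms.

451 ms

H = 0.18·log₂(1/0.18) + 0.32·log₂(1/0.32) + 0.34·log₂(1/0.34) + 0.16·log₂(1/0.16) = 1.9235 bits.
RT = 355 + 50 × 1.9235 = 451.18 ms.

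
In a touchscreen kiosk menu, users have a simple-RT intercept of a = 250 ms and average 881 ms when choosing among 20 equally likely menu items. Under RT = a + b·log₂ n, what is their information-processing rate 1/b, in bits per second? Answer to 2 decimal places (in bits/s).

Choice component = 881 − 250 = 631 ms over log₂(20) = 4.3219 bits.
b = 631 / 4.3219 = 146.000 ms/bit, so 1/b = 6.849 bits/s.

6.85 bits/s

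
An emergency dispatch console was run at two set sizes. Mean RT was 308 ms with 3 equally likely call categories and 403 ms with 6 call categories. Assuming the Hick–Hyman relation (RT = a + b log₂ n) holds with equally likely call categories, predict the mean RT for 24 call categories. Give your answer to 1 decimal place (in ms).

With log₂ n on the abscissa the relation is linear; from the two conditions:
  b = (403 − 308) / (log₂ 6 − log₂ 3) = 95 / (2.5850 − 1.5850) = 95.000 ms/bit
  a = 308 − 95.000 × 1.5850 = 157.429 ms
Then RT(24) = 157.429 + 95.000 × log₂ 24 = 157.429 + 95.000 × 4.5850 ≈ 593.000 ms.

593.0 ms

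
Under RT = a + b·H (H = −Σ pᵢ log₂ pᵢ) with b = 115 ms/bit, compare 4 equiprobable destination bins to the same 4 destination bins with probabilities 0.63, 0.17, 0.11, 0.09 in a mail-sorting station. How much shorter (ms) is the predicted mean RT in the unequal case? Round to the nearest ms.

55 ms

Equiprobable entropy H₀ = log₂ 4 = 2.0000 bits.
Skewed entropy H = −Σ pᵢ log₂ pᵢ = 1.5175 bits.
ΔRT = b·(H₀ − H) = 115 × 0.4825 = 55.49 ms.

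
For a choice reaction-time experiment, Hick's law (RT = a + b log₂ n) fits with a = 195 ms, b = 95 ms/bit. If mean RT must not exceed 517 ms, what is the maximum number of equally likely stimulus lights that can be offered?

10

Set 195 + 95·log₂ n ≤ 517 → log₂ n ≤ (517 − 195)/95 = 3.3895.
So n ≤ 2^3.3895 = 10.479; the largest integer n is 10.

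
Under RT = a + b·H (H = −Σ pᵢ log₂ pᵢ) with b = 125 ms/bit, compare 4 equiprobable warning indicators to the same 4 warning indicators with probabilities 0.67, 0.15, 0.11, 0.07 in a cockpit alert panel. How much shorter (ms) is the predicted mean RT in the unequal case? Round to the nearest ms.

Equiprobable entropy H₀ = log₂ 4 = 2.0000 bits.
Skewed entropy H = −Σ pᵢ log₂ pᵢ = 1.4165 bits.
ΔRT = b·(H₀ − H) = 125 × 0.5835 = 72.94 ms.

73 ms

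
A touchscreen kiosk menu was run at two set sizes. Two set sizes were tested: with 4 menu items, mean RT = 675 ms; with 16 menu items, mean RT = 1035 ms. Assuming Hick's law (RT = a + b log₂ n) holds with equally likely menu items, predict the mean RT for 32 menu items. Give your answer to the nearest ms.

1215 ms

Fit slope and intercept:
  b = (1035 − 675) / (log₂ 16 − log₂ 4) = 360 / (4 − 2) = 180 ms/bit
  a = 675 − 180 × 2 = 315 ms
Then RT(32) = 315 + 180 × log₂ 32 = 315 + 180 × 5 ≈ 1215.000 ms.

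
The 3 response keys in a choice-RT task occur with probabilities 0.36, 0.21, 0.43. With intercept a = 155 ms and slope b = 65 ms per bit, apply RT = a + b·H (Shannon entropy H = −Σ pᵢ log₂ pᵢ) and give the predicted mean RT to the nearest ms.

Entropy contributions −pᵢ log₂ pᵢ: 0.5306, 0.4728, 0.5236; sum H = 1.5270 bits.
RT = a + bH = 155 + 65·1.5270 = 254.26 ms.

254 ms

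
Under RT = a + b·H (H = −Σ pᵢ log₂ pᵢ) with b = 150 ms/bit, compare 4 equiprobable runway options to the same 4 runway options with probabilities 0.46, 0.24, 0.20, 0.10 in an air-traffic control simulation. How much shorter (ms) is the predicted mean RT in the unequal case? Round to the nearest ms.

The RT saving is b·ΔH. Equiprobable H₀ = log₂(4) = 2.0000 bits; with the given probabilities H = 1.8060 bits.
b·(H₀ − H) = 150 × (2.0000 − 1.8060) = 29.09 ms.

29 ms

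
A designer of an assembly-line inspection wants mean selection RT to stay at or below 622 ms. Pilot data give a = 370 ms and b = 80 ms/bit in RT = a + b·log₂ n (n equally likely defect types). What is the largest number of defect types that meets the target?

8

Information budget: (622 − 370)/80 = 3.1500 bits, so n ≤ 2^3.1500 = 8.877 → at most 8.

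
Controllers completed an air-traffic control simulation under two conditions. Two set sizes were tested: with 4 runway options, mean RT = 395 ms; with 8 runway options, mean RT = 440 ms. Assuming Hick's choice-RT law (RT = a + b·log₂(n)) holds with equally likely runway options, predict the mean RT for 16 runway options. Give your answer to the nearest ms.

485 ms

With log₂ n on the abscissa the relation is linear; from the two conditions:
  b = (440 − 395) / (log₂ 8 − log₂ 4) = 45 / (3 − 2) = 45 ms/bit
  a = 395 − 45 × 2 = 305 ms
Then RT(16) = 305 + 45 × log₂ 16 = 305 + 45 × 4 ≈ 485.000 ms.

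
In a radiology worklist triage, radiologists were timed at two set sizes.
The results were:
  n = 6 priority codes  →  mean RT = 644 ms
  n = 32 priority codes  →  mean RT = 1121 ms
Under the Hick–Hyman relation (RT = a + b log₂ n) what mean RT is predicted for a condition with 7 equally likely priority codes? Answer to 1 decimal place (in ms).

687.9 ms

Solve the two-equation system in a and b:
  b = (1121 − 644) / (log₂ 32 − log₂ 6) = 477 / (5 − 2.5850) = 197.512 ms/bit
  a = 644 − 197.512 × 2.5850 = 133.438 ms
Then RT(7) = 133.438 + 197.512 × log₂ 7 = 133.438 + 197.512 × 2.8074 ≈ 687.925 ms.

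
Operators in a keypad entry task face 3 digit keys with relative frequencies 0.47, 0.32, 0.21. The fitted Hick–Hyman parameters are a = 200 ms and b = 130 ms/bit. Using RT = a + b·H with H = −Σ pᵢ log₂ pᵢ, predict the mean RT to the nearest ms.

396 ms

H = 0.47·log₂(1/0.47) + 0.32·log₂(1/0.32) + 0.21·log₂(1/0.21) = 1.5108 bits.
RT = 200 + 130 × 1.5108 = 396.41 ms.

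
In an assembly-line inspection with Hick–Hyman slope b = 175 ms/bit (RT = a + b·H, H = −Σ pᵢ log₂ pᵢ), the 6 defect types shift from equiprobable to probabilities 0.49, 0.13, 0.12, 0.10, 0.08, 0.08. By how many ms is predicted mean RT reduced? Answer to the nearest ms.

73 ms

Equiprobable entropy H₀ = log₂ 6 = 2.5850 bits.
Skewed entropy H = −Σ pᵢ log₂ pᵢ = 2.1692 bits.
ΔRT = b·(H₀ − H) = 175 × 0.4158 = 72.76 ms.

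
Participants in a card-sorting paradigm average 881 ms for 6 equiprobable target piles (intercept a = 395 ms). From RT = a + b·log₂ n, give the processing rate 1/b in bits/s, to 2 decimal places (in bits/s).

b = (881 − 395)/log₂ 6 = 486/2.5850 = 188.010 ms per bit = 0.18801 s/bit; the reciprocal is 5.319 bits/s.

5.32 bits/s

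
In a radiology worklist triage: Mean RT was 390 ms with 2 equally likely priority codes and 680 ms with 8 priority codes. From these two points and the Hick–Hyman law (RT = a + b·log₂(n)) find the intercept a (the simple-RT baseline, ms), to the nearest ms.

245 ms

Slope: b = (680 − 390) / (log₂ 8 − log₂ 2) = 290/2.0000 = 145 ms/bit.
a = RT₁ − b·log₂ n₁ = 390 − 145 × 1 = 245.000 ms.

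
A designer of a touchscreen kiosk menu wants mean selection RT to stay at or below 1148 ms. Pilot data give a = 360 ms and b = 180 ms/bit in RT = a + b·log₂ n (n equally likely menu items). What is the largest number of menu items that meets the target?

20

Information budget: (1148 − 360)/180 = 4.3778 bits, so n ≤ 2^4.3778 = 20.789 → at most 20.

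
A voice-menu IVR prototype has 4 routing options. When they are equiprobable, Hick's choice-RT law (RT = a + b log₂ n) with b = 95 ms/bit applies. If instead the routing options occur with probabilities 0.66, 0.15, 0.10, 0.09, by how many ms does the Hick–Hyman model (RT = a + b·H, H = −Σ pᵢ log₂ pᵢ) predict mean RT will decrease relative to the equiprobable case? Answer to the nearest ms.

52 ms

Equiprobable entropy H₀ = log₂ 4 = 2.0000 bits.
Skewed entropy H = −Σ pᵢ log₂ pᵢ = 1.4510 bits.
ΔRT = b·(H₀ − H) = 95 × 0.5490 = 52.15 ms.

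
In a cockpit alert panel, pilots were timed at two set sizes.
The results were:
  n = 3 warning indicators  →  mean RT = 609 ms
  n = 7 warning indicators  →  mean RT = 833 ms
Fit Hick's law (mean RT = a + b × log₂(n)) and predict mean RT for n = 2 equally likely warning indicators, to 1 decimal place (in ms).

501.8 ms

RT is linear in log₂ n, so two points fix the line:
  b = (833 − 609) / (log₂ 7 − log₂ 3) = 224 / (2.8074 − 1.5850) = 183.247 ms/bit
  a = 609 − 183.247 × 1.5850 = 318.560 ms
Then RT(2) = 318.560 + 183.247 × log₂ 2 = 318.560 + 183.247 × 1 ≈ 501.807 ms.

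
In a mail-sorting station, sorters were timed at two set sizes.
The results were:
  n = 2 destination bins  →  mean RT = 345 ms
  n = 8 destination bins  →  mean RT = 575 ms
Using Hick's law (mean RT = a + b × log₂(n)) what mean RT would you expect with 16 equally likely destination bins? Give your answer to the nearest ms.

690 ms

RT is linear in log₂ n, so two points fix the line:
  b = (575 − 345) / (log₂ 8 − log₂ 2) = 230 / (3 − 1) = 115 ms/bit
  a = 345 − 115 × 1 = 230 ms
Then RT(16) = 230 + 115 × log₂ 16 = 230 + 115 × 4 ≈ 690.000 ms.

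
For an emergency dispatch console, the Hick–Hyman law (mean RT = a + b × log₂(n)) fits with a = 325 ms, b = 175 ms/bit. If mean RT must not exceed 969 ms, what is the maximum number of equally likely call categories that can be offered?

12

175·log₂ n ≤ 969 − 325 = 644, giving log₂ n ≤ 3.6800 and n ≤ 12.817. The largest whole number is 12.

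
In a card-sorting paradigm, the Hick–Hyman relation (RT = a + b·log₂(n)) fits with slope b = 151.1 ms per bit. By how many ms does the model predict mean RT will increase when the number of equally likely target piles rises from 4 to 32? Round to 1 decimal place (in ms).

453.3 ms

ΔRT = (a + b log₂ n₂) − (a + b log₂ n₁) = b·(log₂ n₂ − log₂ n₁).
log₂(32) − log₂(4) = log₂(32/4) = log₂(8) = 3.
ΔRT = 151.1 × 3.0000 = 453.300 ms.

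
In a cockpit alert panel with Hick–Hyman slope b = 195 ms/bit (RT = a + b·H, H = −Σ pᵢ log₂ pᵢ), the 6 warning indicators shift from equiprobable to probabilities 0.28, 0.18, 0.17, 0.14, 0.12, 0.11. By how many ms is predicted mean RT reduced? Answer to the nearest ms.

The RT saving is b·ΔH. Equiprobable H₀ = log₂(6) = 2.5850 bits; with the given probabilities H = 2.5086 bits.
b·(H₀ − H) = 195 × (2.5850 − 2.5086) = 14.89 ms.

15 ms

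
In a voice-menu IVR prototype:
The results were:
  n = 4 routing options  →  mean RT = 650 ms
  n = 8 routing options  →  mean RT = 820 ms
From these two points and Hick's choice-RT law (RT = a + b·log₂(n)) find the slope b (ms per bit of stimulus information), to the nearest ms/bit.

170 ms/bit

Slope: b = (820 − 650) / (log₂ 8 − log₂ 4) = 170/1.0000 = 170 ms/bit.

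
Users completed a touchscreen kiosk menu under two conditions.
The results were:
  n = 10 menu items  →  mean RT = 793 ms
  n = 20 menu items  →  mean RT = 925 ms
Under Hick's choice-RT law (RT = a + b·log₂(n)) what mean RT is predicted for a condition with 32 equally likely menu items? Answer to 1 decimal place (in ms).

1014.5 ms

Fit slope and intercept:
  b = (925 − 793) / (log₂ 20 − log₂ 10) = 132 / (4.3219 − 3.3219) = 132.000 ms/bit
  a = 793 − 132.000 × 3.3219 = 354.505 ms
Then RT(32) = 354.505 + 132.000 × log₂ 32 = 354.505 + 132.000 × 5 ≈ 1014.505 ms.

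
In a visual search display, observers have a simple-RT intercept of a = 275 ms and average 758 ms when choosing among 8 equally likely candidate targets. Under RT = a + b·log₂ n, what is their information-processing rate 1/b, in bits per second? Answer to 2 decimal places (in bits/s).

6.21 bits/s

Choice component = 758 − 275 = 483 ms over log₂(8) = 3 bits.
b = 483 / 3 = 161.000 ms/bit, so 1/b = 6.211 bits/s.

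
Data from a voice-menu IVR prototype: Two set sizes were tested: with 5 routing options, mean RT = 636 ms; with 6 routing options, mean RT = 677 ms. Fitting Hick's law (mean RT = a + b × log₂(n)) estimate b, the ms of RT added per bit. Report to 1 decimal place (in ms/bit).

The slope on a log₂ axis is (677 − 636) / (2.5850 − 2.3219) = 155.873 ms/bit.

155.9 ms/bit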